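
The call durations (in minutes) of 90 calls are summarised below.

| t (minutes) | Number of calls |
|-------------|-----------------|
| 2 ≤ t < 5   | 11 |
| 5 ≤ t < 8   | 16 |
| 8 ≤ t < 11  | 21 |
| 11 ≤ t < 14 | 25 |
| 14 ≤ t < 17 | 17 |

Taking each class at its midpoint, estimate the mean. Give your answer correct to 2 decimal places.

Midpoints: 3.5, 6.5, 9.5, 12.5, 15.5
Σfm = 11×3.5 + 16×6.5 + 21×9.5 + 25×12.5 + 17×15.5 = 918
n = Σf = 90
Mean = 918 / 90 = 10.2000

10.20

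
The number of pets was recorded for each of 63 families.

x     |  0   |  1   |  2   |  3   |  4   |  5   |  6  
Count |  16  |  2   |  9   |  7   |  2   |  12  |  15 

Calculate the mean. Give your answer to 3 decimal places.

Values: 0, 1, 2, 3, 4, 5, 6
Σfx = 16×0 + 2×1 + 9×2 + 7×3 + 2×4 + 12×5 + 15×6 = 199
n = Σf = 63
Mean = 199 / 63 = 3.1587

3.159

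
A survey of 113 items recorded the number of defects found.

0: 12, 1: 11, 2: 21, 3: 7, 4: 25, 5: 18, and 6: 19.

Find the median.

4

Cumulative frequencies: 12, 23, 44, 51, 76, 94, 113
n = 113, so the median is the value in position (n+1)/2 = 57.
Position 57 falls at value 4.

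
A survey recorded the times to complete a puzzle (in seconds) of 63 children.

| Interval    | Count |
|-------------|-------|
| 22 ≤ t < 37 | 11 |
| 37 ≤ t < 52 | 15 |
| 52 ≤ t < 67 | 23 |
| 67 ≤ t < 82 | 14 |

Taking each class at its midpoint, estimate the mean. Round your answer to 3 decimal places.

54.024

Midpoints: 29.5, 44.5, 59.5, 74.5
Σfm = 11×29.5 + 15×44.5 + 23×59.5 + 14×74.5 = 3403.5
n = Σf = 63
Mean = 3403.5 / 63 = 54.0238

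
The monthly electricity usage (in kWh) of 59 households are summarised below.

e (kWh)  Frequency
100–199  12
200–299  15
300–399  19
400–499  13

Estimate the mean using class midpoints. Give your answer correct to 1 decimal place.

Midpoints: 149.5, 249.5, 349.5, 449.5
Σfm = 12×149.5 + 15×249.5 + 19×349.5 + 13×449.5 = 18020.5
n = Σf = 59
Mean = 18020.5 / 59 = 305.4322

305.4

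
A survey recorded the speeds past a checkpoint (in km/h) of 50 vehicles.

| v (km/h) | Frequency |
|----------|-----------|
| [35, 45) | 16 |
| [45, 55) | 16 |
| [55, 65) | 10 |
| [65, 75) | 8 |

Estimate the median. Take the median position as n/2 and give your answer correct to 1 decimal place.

Cumulative frequencies: 16, 32, 42, 50
n = 50; position = n/2 = 25.
This falls in the class [45, 55): L = 45, F = 16, f = 16, h = 10.
Median ≈ 45 + ((25 − 16) / 16) × 10 = 50.6250

50.6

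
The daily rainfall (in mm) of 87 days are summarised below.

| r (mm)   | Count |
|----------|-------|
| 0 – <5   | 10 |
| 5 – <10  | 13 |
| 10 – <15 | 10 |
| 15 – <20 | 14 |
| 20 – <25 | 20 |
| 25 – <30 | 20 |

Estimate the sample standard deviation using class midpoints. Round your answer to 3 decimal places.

Midpoints: 2.5, 7.5, 12.5, 17.5, 22.5, 27.5
n = 87, Σfm = 1492.5, mean = 17.1552
Σfm² = 31893.75
Σf(m − x̄)² = Σfm² − (Σfm)²/n = 31893.75 − 1492.5²/87 = 6289.6552
Sample variance = 6289.6552 / 86 = 73.1355
Standard deviation = √73.1355 = 8.5519

8.552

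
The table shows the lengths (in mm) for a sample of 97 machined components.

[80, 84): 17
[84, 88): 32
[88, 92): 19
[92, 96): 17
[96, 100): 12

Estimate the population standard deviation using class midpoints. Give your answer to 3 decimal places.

Midpoints: 82, 86, 90, 94, 98
n = 97, Σfm = 8630, mean = 88.9691
Σfm² = 770340
Σf(m − x̄)² = Σfm² − (Σfm)²/n = 770340 − 8630²/97 = 2536.9072
Population variance = 2536.9072 / 97 = 26.1537
Standard deviation = √26.1537 = 5.1141

5.114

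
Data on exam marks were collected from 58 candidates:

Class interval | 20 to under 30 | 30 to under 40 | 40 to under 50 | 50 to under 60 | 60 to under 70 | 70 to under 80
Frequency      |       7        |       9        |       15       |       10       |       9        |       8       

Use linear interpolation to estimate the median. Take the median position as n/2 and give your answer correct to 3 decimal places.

48.667

Cumulative frequencies: 7, 16, 31, 41, 50, 58
n = 58; position = n/2 = 29.
This falls in the class 40 to under 50: L = 40, F = 16, f = 15, h = 10.
Median ≈ 40 + ((29 − 16) / 15) × 10 = 48.6667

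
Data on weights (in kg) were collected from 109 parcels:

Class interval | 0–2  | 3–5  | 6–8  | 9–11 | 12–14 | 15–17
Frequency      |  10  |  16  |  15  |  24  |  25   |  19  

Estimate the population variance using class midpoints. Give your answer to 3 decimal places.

22.145

Midpoints: 1, 4, 7, 10, 13, 16
n = 109, Σfm = 1048, mean = 9.6147
Σfm² = 12490
Σf(m − x̄)² = Σfm² − (Σfm)²/n = 12490 − 1048²/109 = 2413.8165
Population variance = 2413.8165 / 109 = 22.1451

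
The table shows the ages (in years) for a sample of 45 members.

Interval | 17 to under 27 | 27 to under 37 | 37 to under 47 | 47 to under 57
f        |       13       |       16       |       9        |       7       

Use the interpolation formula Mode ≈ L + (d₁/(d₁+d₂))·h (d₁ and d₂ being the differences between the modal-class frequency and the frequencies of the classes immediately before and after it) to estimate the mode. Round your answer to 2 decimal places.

Modal class: 27 to under 37 (highest frequency 16).
d₁ = 16 − 13 = 3, d₂ = 16 − 9 = 7
Mode ≈ 27 + (3/(3+7)) × 10 = 27 + 3.0000 = 30.0000

30.00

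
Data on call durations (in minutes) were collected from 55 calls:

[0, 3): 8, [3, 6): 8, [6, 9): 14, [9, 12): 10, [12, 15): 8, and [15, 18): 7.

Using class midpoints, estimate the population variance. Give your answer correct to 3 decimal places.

22.153

Midpoints: 1.5, 4.5, 7.5, 10.5, 13.5, 16.5
n = 55, Σfm = 481.5, mean = 8.7545
Σfm² = 5433.75
Σf(m − x̄)² = Σfm² − (Σfm)²/n = 5433.75 − 481.5²/55 = 1218.4364
Population variance = 1218.4364 / 55 = 22.1534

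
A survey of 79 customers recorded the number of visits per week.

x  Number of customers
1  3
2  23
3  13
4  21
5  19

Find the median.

4

Cumulative frequencies: 3, 26, 39, 60, 79
n = 79, so the median is the value in position (n+1)/2 = 40.
Position 40 falls at value 4.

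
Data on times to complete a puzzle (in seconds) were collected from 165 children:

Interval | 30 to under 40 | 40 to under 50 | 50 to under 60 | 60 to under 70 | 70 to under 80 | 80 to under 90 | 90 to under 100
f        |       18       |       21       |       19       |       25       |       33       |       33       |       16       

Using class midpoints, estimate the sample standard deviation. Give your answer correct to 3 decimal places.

18.607

Midpoints: 35, 45, 55, 65, 75, 85, 95
n = 165, Σfm = 11045, mean = 66.9394
Σfm² = 796125
Σf(m − x̄)² = Σfm² − (Σfm)²/n = 796125 − 11045²/165 = 56779.3939
Sample variance = 56779.3939 / 164 = 346.2158
Standard deviation = √346.2158 = 18.6069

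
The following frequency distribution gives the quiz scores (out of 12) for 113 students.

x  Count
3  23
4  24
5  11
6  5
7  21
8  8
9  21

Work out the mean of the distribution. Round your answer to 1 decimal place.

Values: 3, 4, 5, 6, 7, 8, 9
Σfx = 23×3 + 24×4 + 11×5 + 5×6 + 21×7 + 8×8 + 21×9 = 650
n = Σf = 113
Mean = 650 / 113 = 5.7522

5.8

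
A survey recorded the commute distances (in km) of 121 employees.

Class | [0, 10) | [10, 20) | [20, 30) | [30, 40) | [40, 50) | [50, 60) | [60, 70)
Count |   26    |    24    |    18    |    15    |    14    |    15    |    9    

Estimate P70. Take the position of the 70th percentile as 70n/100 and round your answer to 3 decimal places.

Cumulative frequencies: 26, 50, 68, 83, 97, 112, 121
n = 121; position = 70n/100 = 84.7.
This falls in the class [40, 50): L = 40, F = 83, f = 14, h = 10.
70th percentile ≈ 40 + ((84.7 − 83) / 14) × 10 = 41.2143

41.214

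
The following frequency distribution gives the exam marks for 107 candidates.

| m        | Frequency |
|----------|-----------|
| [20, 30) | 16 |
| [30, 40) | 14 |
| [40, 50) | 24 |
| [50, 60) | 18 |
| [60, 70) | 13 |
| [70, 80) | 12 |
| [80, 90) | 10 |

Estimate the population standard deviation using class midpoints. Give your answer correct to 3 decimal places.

18.465

Midpoints: 25, 35, 45, 55, 65, 75, 85
n = 107, Σfm = 5555, mean = 51.9159
Σfm² = 324875
Σf(m − x̄)² = Σfm² − (Σfm)²/n = 324875 − 5555²/107 = 36482.2430
Population variance = 36482.2430 / 107 = 340.9555
Standard deviation = √340.9555 = 18.4650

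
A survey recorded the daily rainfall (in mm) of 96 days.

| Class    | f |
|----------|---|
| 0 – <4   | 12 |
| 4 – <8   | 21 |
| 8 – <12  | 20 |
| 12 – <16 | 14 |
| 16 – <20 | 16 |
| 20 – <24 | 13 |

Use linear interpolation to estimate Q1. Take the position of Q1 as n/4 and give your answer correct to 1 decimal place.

6.3

Cumulative frequencies: 12, 33, 53, 67, 83, 96
n = 96; position = n/4 = 24.
This falls in the class 4 – <8: L = 4, F = 12, f = 21, h = 4.
Lower quartile ≈ 4 + ((24 − 12) / 21) × 4 = 6.2857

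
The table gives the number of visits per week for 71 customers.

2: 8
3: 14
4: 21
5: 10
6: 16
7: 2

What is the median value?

4

Cumulative frequencies: 8, 22, 43, 53, 69, 71
n = 71, so the median is the value in position (n+1)/2 = 36.
Position 36 falls at value 4.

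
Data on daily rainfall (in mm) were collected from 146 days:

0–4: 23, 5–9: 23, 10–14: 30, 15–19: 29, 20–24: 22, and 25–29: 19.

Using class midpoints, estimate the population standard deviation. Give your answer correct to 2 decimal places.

8.04

Midpoints: 2, 7, 12, 17, 22, 27
n = 146, Σfm = 2057, mean = 14.0890
Σfm² = 38419
Σf(m − x̄)² = Σfm² − (Σfm)²/n = 38419 − 2057²/146 = 9437.8425
Population variance = 9437.8425 / 146 = 64.6428
Standard deviation = √64.6428 = 8.0401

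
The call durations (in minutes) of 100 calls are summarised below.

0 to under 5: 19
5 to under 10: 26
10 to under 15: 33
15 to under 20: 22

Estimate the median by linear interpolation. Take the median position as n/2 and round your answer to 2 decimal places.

10.76

Cumulative frequencies: 19, 45, 78, 100
n = 100; position = n/2 = 50.
This falls in the class 10 to under 15: L = 10, F = 45, f = 33, h = 5.
Median ≈ 10 + ((50 − 45) / 33) × 5 = 10.7576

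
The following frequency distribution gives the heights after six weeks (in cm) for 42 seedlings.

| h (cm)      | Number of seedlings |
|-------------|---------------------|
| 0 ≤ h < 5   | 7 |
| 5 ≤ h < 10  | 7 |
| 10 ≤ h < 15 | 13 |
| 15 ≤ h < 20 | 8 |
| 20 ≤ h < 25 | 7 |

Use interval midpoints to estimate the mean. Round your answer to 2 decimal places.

Midpoints: 2.5, 7.5, 12.5, 17.5, 22.5
Σfm = 7×2.5 + 7×7.5 + 13×12.5 + 8×17.5 + 7×22.5 = 530
n = Σf = 42
Mean = 530 / 42 = 12.6190

12.62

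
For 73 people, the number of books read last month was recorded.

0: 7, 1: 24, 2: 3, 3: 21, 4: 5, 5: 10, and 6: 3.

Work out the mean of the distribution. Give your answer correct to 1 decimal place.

2.5

Values: 0, 1, 2, 3, 4, 5, 6
Σfx = 7×0 + 24×1 + 3×2 + 21×3 + 5×4 + 10×5 + 3×6 = 181
n = Σf = 73
Mean = 181 / 73 = 2.4795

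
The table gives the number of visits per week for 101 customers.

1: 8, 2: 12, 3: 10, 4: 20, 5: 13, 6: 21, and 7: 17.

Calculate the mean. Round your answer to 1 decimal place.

4.5

Values: 1, 2, 3, 4, 5, 6, 7
Σfx = 8×1 + 12×2 + 10×3 + 20×4 + 13×5 + 21×6 + 17×7 = 452
n = Σf = 101
Mean = 452 / 101 = 4.4752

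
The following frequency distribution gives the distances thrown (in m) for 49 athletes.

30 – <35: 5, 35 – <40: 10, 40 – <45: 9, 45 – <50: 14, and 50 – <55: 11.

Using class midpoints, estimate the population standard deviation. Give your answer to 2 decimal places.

6.50

Midpoints: 32.5, 37.5, 42.5, 47.5, 52.5
n = 49, Σfm = 2162.5, mean = 44.1327
Σfm² = 97506.25
Σf(m − x̄)² = Σfm² − (Σfm)²/n = 97506.25 − 2162.5²/49 = 2069.3878
Population variance = 2069.3878 / 49 = 42.2324
Standard deviation = √42.2324 = 6.4986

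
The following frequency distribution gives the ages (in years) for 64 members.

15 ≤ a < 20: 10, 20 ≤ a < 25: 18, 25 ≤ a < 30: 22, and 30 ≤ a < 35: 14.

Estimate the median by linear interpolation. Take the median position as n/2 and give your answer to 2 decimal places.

25.91

Cumulative frequencies: 10, 28, 50, 64
n = 64; position = n/2 = 32.
This falls in the class 25 ≤ a < 30: L = 25, F = 28, f = 22, h = 5.
Median ≈ 25 + ((32 − 28) / 22) × 5 = 25.9091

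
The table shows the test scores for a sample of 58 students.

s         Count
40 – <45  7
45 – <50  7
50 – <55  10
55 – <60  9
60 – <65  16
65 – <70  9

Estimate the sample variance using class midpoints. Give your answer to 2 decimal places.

66.19

Midpoints: 42.5, 47.5, 52.5, 57.5, 62.5, 67.5
n = 58, Σfm = 3280, mean = 56.5517
Σfm² = 189262.5
Σf(m − x̄)² = Σfm² − (Σfm)²/n = 189262.5 − 3280²/58 = 3772.8448
Sample variance = 3772.8448 / 57 = 66.1903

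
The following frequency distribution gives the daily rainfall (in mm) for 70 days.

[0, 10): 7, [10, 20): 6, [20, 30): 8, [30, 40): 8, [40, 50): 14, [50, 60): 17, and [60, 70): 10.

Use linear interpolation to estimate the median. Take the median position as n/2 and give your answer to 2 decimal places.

44.29

Cumulative frequencies: 7, 13, 21, 29, 43, 60, 70
n = 70; position = n/2 = 35.
This falls in the class [40, 50): L = 40, F = 29, f = 14, h = 10.
Median ≈ 40 + ((35 − 29) / 14) × 10 = 44.2857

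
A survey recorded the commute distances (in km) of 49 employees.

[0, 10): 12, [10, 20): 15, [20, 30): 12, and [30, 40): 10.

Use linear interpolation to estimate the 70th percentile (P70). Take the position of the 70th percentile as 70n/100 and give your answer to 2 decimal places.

Cumulative frequencies: 12, 27, 39, 49
n = 49; position = 70n/100 = 34.3.
This falls in the class [20, 30): L = 20, F = 27, f = 12, h = 10.
70th percentile ≈ 20 + ((34.3 − 27) / 12) × 10 = 26.0833

26.08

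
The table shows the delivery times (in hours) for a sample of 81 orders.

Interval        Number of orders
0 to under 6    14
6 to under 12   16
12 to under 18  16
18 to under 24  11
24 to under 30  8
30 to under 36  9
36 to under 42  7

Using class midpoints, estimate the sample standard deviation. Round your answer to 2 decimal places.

Midpoints: 3, 9, 15, 21, 27, 33, 39
n = 81, Σfm = 1443, mean = 17.8148
Σfm² = 36153
Σf(m − x̄)² = Σfm² − (Σfm)²/n = 36153 − 1443²/81 = 10446.2222
Sample variance = 10446.2222 / 80 = 130.5778
Standard deviation = √130.5778 = 11.4271

11.43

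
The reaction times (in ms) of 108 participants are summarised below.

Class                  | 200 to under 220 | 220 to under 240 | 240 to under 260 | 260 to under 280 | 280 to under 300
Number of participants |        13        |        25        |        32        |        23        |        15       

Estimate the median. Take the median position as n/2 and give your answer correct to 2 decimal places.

Cumulative frequencies: 13, 38, 70, 93, 108
n = 108; position = n/2 = 54.
This falls in the class 240 to under 260: L = 240, F = 38, f = 32, h = 20.
Median ≈ 240 + ((54 − 38) / 32) × 20 = 250.0000

250.00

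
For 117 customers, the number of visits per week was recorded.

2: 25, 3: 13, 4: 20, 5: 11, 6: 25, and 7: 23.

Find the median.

Cumulative frequencies: 25, 38, 58, 69, 94, 117
n = 117, so the median is the value in position (n+1)/2 = 59.
Position 59 falls at value 5.

5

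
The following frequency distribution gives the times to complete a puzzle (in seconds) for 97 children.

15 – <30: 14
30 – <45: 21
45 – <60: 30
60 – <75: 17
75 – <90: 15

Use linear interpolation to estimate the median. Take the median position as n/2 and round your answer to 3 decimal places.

51.750

Cumulative frequencies: 14, 35, 65, 82, 97
n = 97; position = n/2 = 48.5.
This falls in the class 45 – <60: L = 45, F = 35, f = 30, h = 15.
Median ≈ 45 + ((48.5 − 35) / 30) × 15 = 51.7500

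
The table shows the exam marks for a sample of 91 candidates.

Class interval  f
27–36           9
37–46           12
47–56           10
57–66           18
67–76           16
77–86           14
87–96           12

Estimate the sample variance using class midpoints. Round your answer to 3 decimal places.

350.037

Midpoints: 31.5, 41.5, 51.5, 61.5, 71.5, 81.5, 91.5
n = 91, Σfm = 5786.5, mean = 63.5879
Σfm² = 399454.75
Σf(m − x̄)² = Σfm² − (Σfm)²/n = 399454.75 − 5786.5²/91 = 31503.2967
Sample variance = 31503.2967 / 90 = 350.0366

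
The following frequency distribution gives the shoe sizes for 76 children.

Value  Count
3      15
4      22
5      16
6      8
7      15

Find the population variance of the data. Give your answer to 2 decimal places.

1.94

Values: 3, 4, 5, 6, 7
n = 76, Σfx = 366, mean = 4.8158
Σfx² = 1910
Σf(x − x̄)² = Σfx² − (Σfx)²/n = 1910 − 366²/76 = 147.4211
Population variance = 147.4211 / 76 = 1.9398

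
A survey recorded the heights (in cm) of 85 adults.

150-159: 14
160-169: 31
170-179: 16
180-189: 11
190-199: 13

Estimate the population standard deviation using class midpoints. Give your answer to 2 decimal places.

Midpoints: 154.5, 164.5, 174.5, 184.5, 194.5
n = 85, Σfm = 14612.5, mean = 171.9118
Σfm² = 2526491.25
Σf(m − x̄)² = Σfm² − (Σfm)²/n = 2526491.25 − 14612.5²/85 = 14430.5882
Population variance = 14430.5882 / 85 = 169.7716
Standard deviation = √169.7716 = 13.0296

13.03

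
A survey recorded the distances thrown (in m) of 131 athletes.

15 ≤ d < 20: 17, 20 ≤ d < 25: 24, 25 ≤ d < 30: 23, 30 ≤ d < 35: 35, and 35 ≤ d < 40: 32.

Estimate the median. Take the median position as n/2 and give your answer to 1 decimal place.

30.2

Cumulative frequencies: 17, 41, 64, 99, 131
n = 131; position = n/2 = 65.5.
This falls in the class 30 ≤ d < 35: L = 30, F = 64, f = 35, h = 5.
Median ≈ 30 + ((65.5 − 64) / 35) × 5 = 30.2143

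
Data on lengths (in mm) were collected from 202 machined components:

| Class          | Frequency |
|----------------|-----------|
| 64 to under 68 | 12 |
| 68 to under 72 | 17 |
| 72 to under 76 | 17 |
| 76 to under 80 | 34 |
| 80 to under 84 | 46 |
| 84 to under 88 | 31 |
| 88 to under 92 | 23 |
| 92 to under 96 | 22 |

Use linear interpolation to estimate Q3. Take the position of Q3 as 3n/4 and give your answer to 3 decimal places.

87.290

Cumulative frequencies: 12, 29, 46, 80, 126, 157, 180, 202
n = 202; position = 3n/4 = 151.5.
This falls in the class 84 to under 88: L = 84, F = 126, f = 31, h = 4.
Upper quartile ≈ 84 + ((151.5 − 126) / 31) × 4 = 87.2903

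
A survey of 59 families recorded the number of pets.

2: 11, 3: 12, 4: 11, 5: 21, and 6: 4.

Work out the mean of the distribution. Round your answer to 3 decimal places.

3.915

Values: 2, 3, 4, 5, 6
Σfx = 11×2 + 12×3 + 11×4 + 21×5 + 4×6 = 231
n = Σf = 59
Mean = 231 / 59 = 3.9153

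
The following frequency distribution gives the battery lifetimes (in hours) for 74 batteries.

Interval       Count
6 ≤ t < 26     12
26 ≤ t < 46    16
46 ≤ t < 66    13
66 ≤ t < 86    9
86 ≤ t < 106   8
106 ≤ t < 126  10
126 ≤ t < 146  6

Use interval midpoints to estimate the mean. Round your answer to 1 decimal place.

Midpoints: 16, 36, 56, 76, 96, 116, 136
Σfm = 12×16 + 16×36 + 13×56 + 9×76 + 8×96 + 10×116 + 6×136 = 4924
n = Σf = 74
Mean = 4924 / 74 = 66.5405

66.5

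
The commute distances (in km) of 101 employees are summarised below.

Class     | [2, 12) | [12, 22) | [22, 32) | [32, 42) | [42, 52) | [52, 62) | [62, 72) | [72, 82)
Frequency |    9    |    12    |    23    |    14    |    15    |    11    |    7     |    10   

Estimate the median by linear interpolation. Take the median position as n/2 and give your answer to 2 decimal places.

Cumulative frequencies: 9, 21, 44, 58, 73, 84, 91, 101
n = 101; position = n/2 = 50.5.
This falls in the class [32, 42): L = 32, F = 44, f = 14, h = 10.
Median ≈ 32 + ((50.5 − 44) / 14) × 10 = 36.6429

36.64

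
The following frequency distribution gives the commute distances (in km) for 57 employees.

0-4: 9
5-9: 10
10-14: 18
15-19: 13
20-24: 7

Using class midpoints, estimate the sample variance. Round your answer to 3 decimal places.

38.831

Midpoints: 2, 7, 12, 17, 22
n = 57, Σfm = 679, mean = 11.9123
Σfm² = 10263
Σf(m − x̄)² = Σfm² − (Σfm)²/n = 10263 − 679²/57 = 2174.5614
Sample variance = 2174.5614 / 56 = 38.8315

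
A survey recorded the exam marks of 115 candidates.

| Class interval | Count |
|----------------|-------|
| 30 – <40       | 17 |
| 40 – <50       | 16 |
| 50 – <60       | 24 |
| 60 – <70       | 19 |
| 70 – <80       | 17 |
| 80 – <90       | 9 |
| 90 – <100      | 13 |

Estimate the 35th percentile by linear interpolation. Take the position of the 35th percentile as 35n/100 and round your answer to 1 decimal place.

53.0

Cumulative frequencies: 17, 33, 57, 76, 93, 102, 115
n = 115; position = 35n/100 = 40.25.
This falls in the class 50 – <60: L = 50, F = 33, f = 24, h = 10.
35th percentile ≈ 50 + ((40.25 − 33) / 24) × 10 = 53.0208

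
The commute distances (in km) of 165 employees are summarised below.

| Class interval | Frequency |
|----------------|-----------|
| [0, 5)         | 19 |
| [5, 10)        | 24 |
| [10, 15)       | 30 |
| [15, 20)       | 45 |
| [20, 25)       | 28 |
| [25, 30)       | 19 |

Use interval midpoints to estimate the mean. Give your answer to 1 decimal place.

Midpoints: 2.5, 7.5, 12.5, 17.5, 22.5, 27.5
Σfm = 19×2.5 + 24×7.5 + 30×12.5 + 45×17.5 + 28×22.5 + 19×27.5 = 2542.5
n = Σf = 165
Mean = 2542.5 / 165 = 15.4091

15.4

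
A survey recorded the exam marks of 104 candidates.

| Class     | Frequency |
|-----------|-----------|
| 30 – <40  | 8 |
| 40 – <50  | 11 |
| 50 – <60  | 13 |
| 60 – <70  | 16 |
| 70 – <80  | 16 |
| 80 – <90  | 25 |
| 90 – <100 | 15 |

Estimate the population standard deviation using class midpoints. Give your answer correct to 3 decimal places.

Midpoints: 35, 45, 55, 65, 75, 85, 95
n = 104, Σfm = 7280, mean = 70.0000
Σfm² = 545000
Σf(m − x̄)² = Σfm² − (Σfm)²/n = 545000 − 7280²/104 = 35400.0000
Population variance = 35400.0000 / 104 = 340.3846
Standard deviation = √340.3846 = 18.4495

18.450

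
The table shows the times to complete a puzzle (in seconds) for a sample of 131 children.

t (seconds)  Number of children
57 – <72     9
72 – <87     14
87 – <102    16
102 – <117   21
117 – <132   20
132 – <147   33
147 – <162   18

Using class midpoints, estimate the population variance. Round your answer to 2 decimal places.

739.68

Midpoints: 64.5, 79.5, 94.5, 109.5, 124.5, 139.5, 154.5
n = 131, Σfm = 15379.5, mean = 117.4008
Σfm² = 1902462.75
Σf(m − x̄)² = Σfm² − (Σfm)²/n = 1902462.75 − 15379.5²/131 = 96897.7099
Population variance = 96897.7099 / 131 = 739.6772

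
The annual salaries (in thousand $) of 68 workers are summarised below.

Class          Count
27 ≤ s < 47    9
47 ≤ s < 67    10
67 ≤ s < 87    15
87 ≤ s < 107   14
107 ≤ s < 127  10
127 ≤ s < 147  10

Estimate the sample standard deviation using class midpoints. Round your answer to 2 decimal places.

Midpoints: 37, 57, 77, 97, 117, 137
n = 68, Σfm = 5956, mean = 87.5882
Σfm² = 590052
Σf(m − x̄)² = Σfm² − (Σfm)²/n = 590052 − 5956²/68 = 68376.4706
Sample variance = 68376.4706 / 67 = 1020.5443
Standard deviation = √1020.5443 = 31.9460

31.95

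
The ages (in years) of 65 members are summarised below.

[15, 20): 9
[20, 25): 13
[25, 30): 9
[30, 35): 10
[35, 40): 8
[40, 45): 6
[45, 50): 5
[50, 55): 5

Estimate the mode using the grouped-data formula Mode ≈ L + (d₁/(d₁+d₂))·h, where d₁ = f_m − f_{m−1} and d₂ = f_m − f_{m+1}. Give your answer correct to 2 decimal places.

Modal class: [20, 25) (highest frequency 13).
d₁ = 13 − 9 = 4, d₂ = 13 − 9 = 4
Mode ≈ 20 + (4/(4+4)) × 5 = 20 + 2.5000 = 22.5000

22.50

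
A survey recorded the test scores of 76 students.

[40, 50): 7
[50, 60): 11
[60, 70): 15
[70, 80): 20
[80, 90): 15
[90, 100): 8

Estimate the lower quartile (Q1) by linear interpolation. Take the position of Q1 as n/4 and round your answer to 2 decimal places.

Cumulative frequencies: 7, 18, 33, 53, 68, 76
n = 76; position = n/4 = 19.
This falls in the class [60, 70): L = 60, F = 18, f = 15, h = 10.
Lower quartile ≈ 60 + ((19 − 18) / 15) × 10 = 60.6667

60.67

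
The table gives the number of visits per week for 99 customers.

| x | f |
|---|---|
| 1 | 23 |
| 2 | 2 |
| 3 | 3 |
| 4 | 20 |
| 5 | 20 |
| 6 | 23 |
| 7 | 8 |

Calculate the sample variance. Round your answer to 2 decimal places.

4.08

Values: 1, 2, 3, 4, 5, 6, 7
n = 99, Σfx = 410, mean = 4.1414
Σfx² = 2098
Σf(x − x̄)² = Σfx² − (Σfx)²/n = 2098 − 410²/99 = 400.0202
Sample variance = 400.0202 / 98 = 4.0818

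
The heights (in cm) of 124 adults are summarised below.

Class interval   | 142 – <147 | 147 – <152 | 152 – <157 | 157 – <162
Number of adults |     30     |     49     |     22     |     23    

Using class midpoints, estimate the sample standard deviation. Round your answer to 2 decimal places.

5.19

Midpoints: 144.5, 149.5, 154.5, 159.5
n = 124, Σfm = 18728, mean = 151.0323
Σfm² = 2831841
Σf(m − x̄)² = Σfm² − (Σfm)²/n = 2831841 − 18728²/124 = 3308.8710
Sample variance = 3308.8710 / 123 = 26.9014
Standard deviation = √26.9014 = 5.1867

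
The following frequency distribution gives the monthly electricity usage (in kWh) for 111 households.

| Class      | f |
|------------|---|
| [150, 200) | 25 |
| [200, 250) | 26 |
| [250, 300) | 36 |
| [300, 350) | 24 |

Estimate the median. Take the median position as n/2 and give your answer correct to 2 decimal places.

Cumulative frequencies: 25, 51, 87, 111
n = 111; position = n/2 = 55.5.
This falls in the class [250, 300): L = 250, F = 51, f = 36, h = 50.
Median ≈ 250 + ((55.5 − 51) / 36) × 50 = 256.2500

256.25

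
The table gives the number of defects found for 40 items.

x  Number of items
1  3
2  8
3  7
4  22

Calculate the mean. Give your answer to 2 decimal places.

3.20

Values: 1, 2, 3, 4
Σfx = 3×1 + 8×2 + 7×3 + 22×4 = 128
n = Σf = 40
Mean = 128 / 40 = 3.2000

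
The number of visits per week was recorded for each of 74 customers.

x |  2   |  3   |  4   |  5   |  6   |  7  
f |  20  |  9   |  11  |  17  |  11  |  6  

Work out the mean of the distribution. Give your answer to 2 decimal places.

Values: 2, 3, 4, 5, 6, 7
Σfx = 20×2 + 9×3 + 11×4 + 17×5 + 11×6 + 6×7 = 304
n = Σf = 74
Mean = 304 / 74 = 4.1081

4.11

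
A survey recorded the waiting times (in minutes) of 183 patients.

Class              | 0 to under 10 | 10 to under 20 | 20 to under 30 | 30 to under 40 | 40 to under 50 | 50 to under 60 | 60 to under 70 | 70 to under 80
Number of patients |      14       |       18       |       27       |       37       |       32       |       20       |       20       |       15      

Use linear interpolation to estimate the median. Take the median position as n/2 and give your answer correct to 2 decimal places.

Cumulative frequencies: 14, 32, 59, 96, 128, 148, 168, 183
n = 183; position = n/2 = 91.5.
This falls in the class 30 to under 40: L = 30, F = 59, f = 37, h = 10.
Median ≈ 30 + ((91.5 − 59) / 37) × 10 = 38.7838

38.78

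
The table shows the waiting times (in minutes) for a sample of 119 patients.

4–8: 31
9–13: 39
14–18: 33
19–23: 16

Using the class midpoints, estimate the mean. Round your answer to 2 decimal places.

Midpoints: 6, 11, 16, 21
Σfm = 31×6 + 39×11 + 33×16 + 16×21 = 1479
n = Σf = 119
Mean = 1479 / 119 = 12.4286

12.43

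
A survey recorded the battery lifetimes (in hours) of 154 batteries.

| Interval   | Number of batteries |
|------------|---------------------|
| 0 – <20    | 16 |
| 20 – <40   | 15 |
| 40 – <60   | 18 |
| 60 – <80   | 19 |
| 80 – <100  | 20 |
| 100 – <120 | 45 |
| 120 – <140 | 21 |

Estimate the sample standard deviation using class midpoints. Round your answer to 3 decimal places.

Midpoints: 10, 30, 50, 70, 90, 110, 130
n = 154, Σfm = 12320, mean = 80.0000
Σfm² = 1214600
Σf(m − x̄)² = Σfm² − (Σfm)²/n = 1214600 − 12320²/154 = 229000.0000
Sample variance = 229000.0000 / 153 = 1496.7320
Standard deviation = √1496.7320 = 38.6876

38.688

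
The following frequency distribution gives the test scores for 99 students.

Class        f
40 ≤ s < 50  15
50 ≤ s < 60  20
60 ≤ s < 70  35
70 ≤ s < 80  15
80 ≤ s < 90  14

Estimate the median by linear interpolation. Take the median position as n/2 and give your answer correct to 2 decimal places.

Cumulative frequencies: 15, 35, 70, 85, 99
n = 99; position = n/2 = 49.5.
This falls in the class 60 ≤ s < 70: L = 60, F = 35, f = 35, h = 10.
Median ≈ 60 + ((49.5 − 35) / 35) × 10 = 64.1429

64.14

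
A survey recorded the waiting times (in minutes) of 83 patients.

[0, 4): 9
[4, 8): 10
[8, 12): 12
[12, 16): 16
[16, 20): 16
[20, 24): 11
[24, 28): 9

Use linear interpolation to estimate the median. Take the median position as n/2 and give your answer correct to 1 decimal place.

Cumulative frequencies: 9, 19, 31, 47, 63, 74, 83
n = 83; position = n/2 = 41.5.
This falls in the class [12, 16): L = 12, F = 31, f = 16, h = 4.
Median ≈ 12 + ((41.5 − 31) / 16) × 4 = 14.6250

14.6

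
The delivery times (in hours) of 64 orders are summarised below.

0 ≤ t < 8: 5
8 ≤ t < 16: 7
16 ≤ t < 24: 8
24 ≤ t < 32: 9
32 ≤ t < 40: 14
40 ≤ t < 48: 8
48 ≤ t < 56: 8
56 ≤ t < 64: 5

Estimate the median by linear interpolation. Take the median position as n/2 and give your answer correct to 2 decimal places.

33.71

Cumulative frequencies: 5, 12, 20, 29, 43, 51, 59, 64
n = 64; position = n/2 = 32.
This falls in the class 32 ≤ t < 40: L = 32, F = 29, f = 14, h = 8.
Median ≈ 32 + ((32 − 29) / 14) × 8 = 33.7143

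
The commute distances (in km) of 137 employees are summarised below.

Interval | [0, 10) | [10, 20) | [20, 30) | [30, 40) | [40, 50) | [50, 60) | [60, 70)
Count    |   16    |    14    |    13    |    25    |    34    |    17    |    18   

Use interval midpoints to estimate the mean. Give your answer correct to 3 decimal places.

37.409

Midpoints: 5, 15, 25, 35, 45, 55, 65
Σfm = 16×5 + 14×15 + 13×25 + 25×35 + 34×45 + 17×55 + 18×65 = 5125
n = Σf = 137
Mean = 5125 / 137 = 37.4088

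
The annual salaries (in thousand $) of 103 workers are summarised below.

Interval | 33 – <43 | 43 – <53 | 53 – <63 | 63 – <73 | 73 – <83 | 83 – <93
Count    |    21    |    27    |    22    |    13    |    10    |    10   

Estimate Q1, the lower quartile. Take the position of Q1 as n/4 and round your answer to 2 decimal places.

Cumulative frequencies: 21, 48, 70, 83, 93, 103
n = 103; position = n/4 = 25.75.
This falls in the class 43 – <53: L = 43, F = 21, f = 27, h = 10.
Lower quartile ≈ 43 + ((25.75 − 21) / 27) × 10 = 44.7593

44.76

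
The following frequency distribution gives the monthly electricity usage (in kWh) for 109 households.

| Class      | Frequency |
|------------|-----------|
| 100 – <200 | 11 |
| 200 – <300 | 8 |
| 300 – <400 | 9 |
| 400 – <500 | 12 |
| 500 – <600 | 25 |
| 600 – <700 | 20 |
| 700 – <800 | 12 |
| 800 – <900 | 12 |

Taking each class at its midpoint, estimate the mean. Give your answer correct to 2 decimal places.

533.49

Midpoints: 150, 250, 350, 450, 550, 650, 750, 850
Σfm = 11×150 + 8×250 + 9×350 + 12×450 + 25×550 + 20×650 + 12×750 + 12×850 = 58150
n = Σf = 109
Mean = 58150 / 109 = 533.4862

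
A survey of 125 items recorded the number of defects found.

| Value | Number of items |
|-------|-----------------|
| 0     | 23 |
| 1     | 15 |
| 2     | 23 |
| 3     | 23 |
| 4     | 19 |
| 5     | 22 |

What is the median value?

3

Cumulative frequencies: 23, 38, 61, 84, 103, 125
n = 125, so the median is the value in position (n+1)/2 = 63.
Position 63 falls at value 3.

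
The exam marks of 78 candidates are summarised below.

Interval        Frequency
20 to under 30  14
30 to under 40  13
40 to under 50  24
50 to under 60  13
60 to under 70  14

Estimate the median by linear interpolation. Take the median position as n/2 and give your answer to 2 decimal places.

45.00

Cumulative frequencies: 14, 27, 51, 64, 78
n = 78; position = n/2 = 39.
This falls in the class 40 to under 50: L = 40, F = 27, f = 24, h = 10.
Median ≈ 40 + ((39 − 27) / 24) × 10 = 45.0000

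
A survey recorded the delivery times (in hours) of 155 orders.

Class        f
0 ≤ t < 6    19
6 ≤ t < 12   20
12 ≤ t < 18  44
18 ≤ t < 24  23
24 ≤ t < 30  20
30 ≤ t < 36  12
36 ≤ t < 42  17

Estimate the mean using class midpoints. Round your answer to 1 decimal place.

19.2

Midpoints: 3, 9, 15, 21, 27, 33, 39
Σfm = 19×3 + 20×9 + 44×15 + 23×21 + 20×27 + 12×33 + 17×39 = 2979
n = Σf = 155
Mean = 2979 / 155 = 19.2194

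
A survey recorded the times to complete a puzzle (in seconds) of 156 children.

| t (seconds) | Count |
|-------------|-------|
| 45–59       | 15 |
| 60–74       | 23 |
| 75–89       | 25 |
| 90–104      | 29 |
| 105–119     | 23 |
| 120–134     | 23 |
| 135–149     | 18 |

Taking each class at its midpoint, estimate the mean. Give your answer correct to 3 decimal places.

Midpoints: 52, 67, 82, 97, 112, 127, 142
Σfm = 15×52 + 23×67 + 25×82 + 29×97 + 23×112 + 23×127 + 18×142 = 15237
n = Σf = 156
Mean = 15237 / 156 = 97.6731

97.673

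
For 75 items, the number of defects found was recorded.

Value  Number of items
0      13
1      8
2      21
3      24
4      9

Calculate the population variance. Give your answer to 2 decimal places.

1.59

Values: 0, 1, 2, 3, 4
n = 75, Σfx = 158, mean = 2.1067
Σfx² = 452
Σf(x − x̄)² = Σfx² − (Σfx)²/n = 452 − 158²/75 = 119.1467
Population variance = 119.1467 / 75 = 1.5886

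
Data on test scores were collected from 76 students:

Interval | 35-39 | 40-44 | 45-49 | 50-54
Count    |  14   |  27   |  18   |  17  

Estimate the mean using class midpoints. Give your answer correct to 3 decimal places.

Midpoints: 37, 42, 47, 52
Σfm = 14×37 + 27×42 + 18×47 + 17×52 = 3382
n = Σf = 76
Mean = 3382 / 76 = 44.5000

44.500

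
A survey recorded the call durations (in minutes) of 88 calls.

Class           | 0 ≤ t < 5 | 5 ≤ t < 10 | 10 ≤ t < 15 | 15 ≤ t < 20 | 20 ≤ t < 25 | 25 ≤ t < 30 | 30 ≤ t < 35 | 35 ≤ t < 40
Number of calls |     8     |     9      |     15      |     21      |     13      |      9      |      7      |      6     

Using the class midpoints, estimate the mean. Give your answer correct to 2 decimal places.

18.58

Midpoints: 2.5, 7.5, 12.5, 17.5, 22.5, 27.5, 32.5, 37.5
Σfm = 8×2.5 + 9×7.5 + 15×12.5 + 21×17.5 + 13×22.5 + 9×27.5 + 7×32.5 + 6×37.5 = 1635
n = Σf = 88
Mean = 1635 / 88 = 18.5795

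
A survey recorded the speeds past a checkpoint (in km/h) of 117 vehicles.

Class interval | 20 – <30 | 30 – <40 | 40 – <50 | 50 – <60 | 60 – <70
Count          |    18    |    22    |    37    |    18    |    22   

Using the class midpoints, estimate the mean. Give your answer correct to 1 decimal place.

45.3

Midpoints: 25, 35, 45, 55, 65
Σfm = 18×25 + 22×35 + 37×45 + 18×55 + 22×65 = 5305
n = Σf = 117
Mean = 5305 / 117 = 45.3419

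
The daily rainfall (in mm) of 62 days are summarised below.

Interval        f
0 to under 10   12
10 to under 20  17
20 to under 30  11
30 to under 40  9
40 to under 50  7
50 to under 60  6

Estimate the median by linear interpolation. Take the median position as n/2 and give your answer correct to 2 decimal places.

Cumulative frequencies: 12, 29, 40, 49, 56, 62
n = 62; position = n/2 = 31.
This falls in the class 20 to under 30: L = 20, F = 29, f = 11, h = 10.
Median ≈ 20 + ((31 − 29) / 11) × 10 = 21.8182

21.82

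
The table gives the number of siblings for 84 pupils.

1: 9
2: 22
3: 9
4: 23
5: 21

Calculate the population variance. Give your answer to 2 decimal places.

Values: 1, 2, 3, 4, 5
n = 84, Σfx = 277, mean = 3.2976
Σfx² = 1071
Σf(x − x̄)² = Σfx² − (Σfx)²/n = 1071 − 277²/84 = 157.5595
Population variance = 157.5595 / 84 = 1.8757

1.88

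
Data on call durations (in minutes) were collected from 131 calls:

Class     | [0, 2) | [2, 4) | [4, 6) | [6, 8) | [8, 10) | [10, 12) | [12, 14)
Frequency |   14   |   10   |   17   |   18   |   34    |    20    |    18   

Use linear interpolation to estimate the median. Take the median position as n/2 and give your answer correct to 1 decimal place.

8.4

Cumulative frequencies: 14, 24, 41, 59, 93, 113, 131
n = 131; position = n/2 = 65.5.
This falls in the class [8, 10): L = 8, F = 59, f = 34, h = 2.
Median ≈ 8 + ((65.5 − 59) / 34) × 2 = 8.3824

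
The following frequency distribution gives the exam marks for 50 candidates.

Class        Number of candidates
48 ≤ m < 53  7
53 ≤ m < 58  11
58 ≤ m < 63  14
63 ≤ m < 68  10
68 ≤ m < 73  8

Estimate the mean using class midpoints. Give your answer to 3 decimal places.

60.600

Midpoints: 50.5, 55.5, 60.5, 65.5, 70.5
Σfm = 7×50.5 + 11×55.5 + 14×60.5 + 10×65.5 + 8×70.5 = 3030
n = Σf = 50
Mean = 3030 / 50 = 60.6000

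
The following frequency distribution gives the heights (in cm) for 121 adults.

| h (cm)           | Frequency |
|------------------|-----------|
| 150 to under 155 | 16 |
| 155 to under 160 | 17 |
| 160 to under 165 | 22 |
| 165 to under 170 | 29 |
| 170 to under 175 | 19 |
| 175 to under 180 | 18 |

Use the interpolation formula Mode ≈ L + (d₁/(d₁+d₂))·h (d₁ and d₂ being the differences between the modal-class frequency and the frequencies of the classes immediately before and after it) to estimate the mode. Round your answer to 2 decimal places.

167.06

Modal class: 165 to under 170 (highest frequency 29).
d₁ = 29 − 22 = 7, d₂ = 29 − 19 = 10
Mode ≈ 165 + (7/(7+10)) × 5 = 165 + 2.0588 = 167.0588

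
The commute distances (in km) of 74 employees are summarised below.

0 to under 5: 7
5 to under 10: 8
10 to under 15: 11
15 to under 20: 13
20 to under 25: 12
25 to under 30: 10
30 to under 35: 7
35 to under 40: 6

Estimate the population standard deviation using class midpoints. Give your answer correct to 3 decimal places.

10.161

Midpoints: 2.5, 7.5, 12.5, 17.5, 22.5, 27.5, 32.5, 37.5
n = 74, Σfm = 1440, mean = 19.4595
Σfm² = 35662.5
Σf(m − x̄)² = Σfm² − (Σfm)²/n = 35662.5 − 1440²/74 = 7640.8784
Population variance = 7640.8784 / 74 = 103.2551
Standard deviation = √103.2551 = 10.1615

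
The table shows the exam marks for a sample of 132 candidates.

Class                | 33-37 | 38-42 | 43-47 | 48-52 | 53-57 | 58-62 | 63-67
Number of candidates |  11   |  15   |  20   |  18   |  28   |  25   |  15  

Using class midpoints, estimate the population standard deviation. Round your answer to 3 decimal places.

9.023

Midpoints: 35, 40, 45, 50, 55, 60, 65
n = 132, Σfm = 6800, mean = 51.5152
Σfm² = 361050
Σf(m − x̄)² = Σfm² − (Σfm)²/n = 361050 − 6800²/132 = 10746.9697
Population variance = 10746.9697 / 132 = 81.4164
Standard deviation = √81.4164 = 9.0231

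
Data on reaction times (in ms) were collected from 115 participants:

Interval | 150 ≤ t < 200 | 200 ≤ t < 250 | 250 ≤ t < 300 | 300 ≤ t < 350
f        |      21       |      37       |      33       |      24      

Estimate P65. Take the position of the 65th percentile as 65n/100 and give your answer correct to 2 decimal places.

275.38

Cumulative frequencies: 21, 58, 91, 115
n = 115; position = 65n/100 = 74.75.
This falls in the class 250 ≤ t < 300: L = 250, F = 58, f = 33, h = 50.
65th percentile ≈ 250 + ((74.75 − 58) / 33) × 50 = 275.3788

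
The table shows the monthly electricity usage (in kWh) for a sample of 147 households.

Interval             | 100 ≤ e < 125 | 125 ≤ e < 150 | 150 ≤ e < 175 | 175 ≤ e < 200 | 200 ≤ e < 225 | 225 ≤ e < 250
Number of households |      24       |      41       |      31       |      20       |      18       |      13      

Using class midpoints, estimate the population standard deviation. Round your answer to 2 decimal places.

Midpoints: 112.5, 137.5, 162.5, 187.5, 212.5, 237.5
n = 147, Σfm = 24037.5, mean = 163.5204
Σfm² = 4146718.75
Σf(m − x̄)² = Σfm² − (Σfm)²/n = 4146718.75 − 24037.5²/147 = 216096.9388
Population variance = 216096.9388 / 147 = 1470.0472
Standard deviation = √1470.0472 = 38.3412

38.34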